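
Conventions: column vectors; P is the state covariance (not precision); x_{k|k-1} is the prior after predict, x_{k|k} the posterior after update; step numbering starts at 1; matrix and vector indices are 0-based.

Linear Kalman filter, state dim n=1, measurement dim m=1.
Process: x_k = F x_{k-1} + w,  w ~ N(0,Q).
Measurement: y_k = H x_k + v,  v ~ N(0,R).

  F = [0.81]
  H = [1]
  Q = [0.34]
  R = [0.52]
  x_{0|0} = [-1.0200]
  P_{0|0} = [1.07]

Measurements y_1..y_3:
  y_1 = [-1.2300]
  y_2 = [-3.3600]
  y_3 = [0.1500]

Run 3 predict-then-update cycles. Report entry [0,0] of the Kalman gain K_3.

K[0,0] = 0.4991

step 1: x^-=[-0.8262]  P^-=[1.0420]  S=[1.5620]  K=[0.6671]  nu=[-0.4038]  x^+=[-1.0956]  P^+=[0.3469]
step 2: x^-=[-0.8874]  P^-=[0.5676]  S=[1.0876]  K=[0.5219]  nu=[-2.4726]  x^+=[-2.1778]  P^+=[0.2714]
step 3: x^-=[-1.7640]  P^-=[0.5181]  S=[1.0381]  K=[0.4991]  nu=[1.9140]  x^+=[-0.8088]  P^+=[0.2595]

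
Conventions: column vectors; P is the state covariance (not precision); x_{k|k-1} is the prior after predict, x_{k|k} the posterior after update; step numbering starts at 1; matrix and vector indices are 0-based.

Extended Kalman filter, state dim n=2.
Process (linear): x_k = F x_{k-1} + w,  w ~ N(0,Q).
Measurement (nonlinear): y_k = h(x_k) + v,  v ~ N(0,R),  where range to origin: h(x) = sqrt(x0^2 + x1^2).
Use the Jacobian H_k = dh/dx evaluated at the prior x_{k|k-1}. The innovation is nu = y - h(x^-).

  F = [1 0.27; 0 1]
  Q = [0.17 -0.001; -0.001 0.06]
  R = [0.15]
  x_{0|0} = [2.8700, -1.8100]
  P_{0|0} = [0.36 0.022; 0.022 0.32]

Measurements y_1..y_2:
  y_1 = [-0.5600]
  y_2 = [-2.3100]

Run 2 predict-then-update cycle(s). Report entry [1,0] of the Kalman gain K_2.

step 1: x^-=[2.3813, -1.8100]  P^-=[0.5652 0.1074; 0.1074 0.3800]  H_jac=[0.7961 -0.6051]  S=[0.5439]  K=[0.7078; -0.2656]  nu=[-3.5511]  x^+=[-0.1322, -0.8669]  P^+=[0.2927 0.2096; 0.2096 0.3416]
step 2: x^-=[-0.3663, -0.8669]  P^-=[0.6008 0.3009; 0.3009 0.4016]  H_jac=[-0.3892 -0.9211]  S=[0.7976]  K=[-0.6407; -0.6107]  nu=[-3.2512]  x^+=[1.7167, 1.1186]  P^+=[0.2734 -0.0112; -0.0112 0.1042]

K[1,0] = -0.6107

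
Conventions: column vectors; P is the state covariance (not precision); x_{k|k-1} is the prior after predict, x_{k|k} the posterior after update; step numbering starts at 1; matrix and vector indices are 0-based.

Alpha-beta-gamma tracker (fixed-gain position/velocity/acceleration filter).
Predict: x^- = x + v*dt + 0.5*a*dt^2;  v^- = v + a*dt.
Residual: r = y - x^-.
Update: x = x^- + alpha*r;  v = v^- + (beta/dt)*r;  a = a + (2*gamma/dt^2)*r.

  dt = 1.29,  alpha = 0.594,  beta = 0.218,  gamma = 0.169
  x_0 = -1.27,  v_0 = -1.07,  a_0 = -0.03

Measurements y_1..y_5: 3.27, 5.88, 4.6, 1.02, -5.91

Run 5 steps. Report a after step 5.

a_post = -4.2429

step 1: x_pred=-2.6753  r=5.9453  x^+=0.8562  v^+=-0.1040  a^+=1.1776
step 2: x_pred=1.7019  r=4.1781  x^+=4.1837  v^+=2.1211  a^+=2.0262
step 3: x_pred=8.6058  r=-4.0058  x^+=6.2264  v^+=4.0580  a^+=1.2126
step 4: x_pred=12.4700  r=-11.4500  x^+=5.6687  v^+=3.6872  a^+=-1.1131
step 5: x_pred=9.4991  r=-15.4091  x^+=0.3461  v^+=-0.3527  a^+=-4.2429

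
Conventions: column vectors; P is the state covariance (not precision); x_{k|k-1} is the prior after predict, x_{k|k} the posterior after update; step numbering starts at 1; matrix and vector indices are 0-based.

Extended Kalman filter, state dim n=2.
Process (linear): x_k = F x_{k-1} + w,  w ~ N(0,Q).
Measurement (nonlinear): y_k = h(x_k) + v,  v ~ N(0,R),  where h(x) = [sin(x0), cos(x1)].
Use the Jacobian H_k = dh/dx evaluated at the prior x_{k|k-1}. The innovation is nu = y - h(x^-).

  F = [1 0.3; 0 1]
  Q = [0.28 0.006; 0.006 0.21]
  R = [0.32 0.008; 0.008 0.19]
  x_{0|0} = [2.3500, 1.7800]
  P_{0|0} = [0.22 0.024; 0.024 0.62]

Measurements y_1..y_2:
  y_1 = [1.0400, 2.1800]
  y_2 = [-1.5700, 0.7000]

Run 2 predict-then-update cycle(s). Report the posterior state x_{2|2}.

step 1: x^-=[2.8840, 1.7800]  P^-=[0.5702 0.2160; 0.2160 0.8300]  H_jac=[-0.9670 0.0000; 0.0000 -0.9782]  S=[0.8532 0.2123; 0.2123 0.9842]  K=[-0.6265 -0.0795; -0.0418 -0.8159]  nu=[0.7852, 2.3877]  x^+=[2.2022, -0.2010]  P^+=[0.2080 0.0206; 0.0206 0.1588]
step 2: x^-=[2.1419, -0.2010]  P^-=[0.5146 0.0742; 0.0742 0.3688]  H_jac=[-0.5405 0.0000; 0.0000 0.1996]  S=[0.4704 -0.0000; -0.0000 0.2047]  K=[-0.5914 0.0724; -0.0853 0.3597]  nu=[-2.4113, -0.2799]  x^+=[3.5476, -0.0960]  P^+=[0.3490 0.0452; 0.0452 0.3389]

x_post = [3.5476, -0.0960]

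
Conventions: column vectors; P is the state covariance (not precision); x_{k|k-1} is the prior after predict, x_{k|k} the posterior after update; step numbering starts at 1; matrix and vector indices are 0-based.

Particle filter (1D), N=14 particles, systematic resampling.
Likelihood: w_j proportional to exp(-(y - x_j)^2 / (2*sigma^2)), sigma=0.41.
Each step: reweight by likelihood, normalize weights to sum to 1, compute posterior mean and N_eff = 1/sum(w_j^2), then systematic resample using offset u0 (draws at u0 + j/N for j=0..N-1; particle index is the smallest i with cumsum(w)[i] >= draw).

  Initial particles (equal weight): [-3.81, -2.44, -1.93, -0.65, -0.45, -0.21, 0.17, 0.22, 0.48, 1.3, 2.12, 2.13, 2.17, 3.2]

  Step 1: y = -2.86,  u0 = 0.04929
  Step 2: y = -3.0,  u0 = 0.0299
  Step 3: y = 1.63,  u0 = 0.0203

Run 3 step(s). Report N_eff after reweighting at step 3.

step 1: w=[0.0927, 0.8036, 0.1037, 0.0000, 0.0000, 0.0000, 0.0000, 0.0000, 0.0000, 0.0000, 0.0000, 0.0000, 0.0000, 0.0000]  mean=-2.5141  Neff=1.5034  idx=[0, 1, 1, 1, 1, 1, 1, 1, 1, 1, 1, 1, 2, 2]
step 2: w=[0.0313, 0.0867, 0.0867, 0.0867, 0.0867, 0.0867, 0.0867, 0.0867, 0.0867, 0.0867, 0.0867, 0.0867, 0.0073, 0.0073]  mean=-2.4754  Neff=11.9283  idx=[0, 1, 2, 3, 4, 5, 5, 6, 7, 8, 9, 10, 10, 11]
step 3: w=[0.0000, 0.0769, 0.0769, 0.0769, 0.0769, 0.0769, 0.0769, 0.0769, 0.0769, 0.0769, 0.0769, 0.0769, 0.0769, 0.0769]  mean=-2.4400  Neff=13.0000  idx=[1, 2, 3, 4, 4, 5, 6, 7, 8, 9, 10, 11, 12, 13]

N_eff = 13.0000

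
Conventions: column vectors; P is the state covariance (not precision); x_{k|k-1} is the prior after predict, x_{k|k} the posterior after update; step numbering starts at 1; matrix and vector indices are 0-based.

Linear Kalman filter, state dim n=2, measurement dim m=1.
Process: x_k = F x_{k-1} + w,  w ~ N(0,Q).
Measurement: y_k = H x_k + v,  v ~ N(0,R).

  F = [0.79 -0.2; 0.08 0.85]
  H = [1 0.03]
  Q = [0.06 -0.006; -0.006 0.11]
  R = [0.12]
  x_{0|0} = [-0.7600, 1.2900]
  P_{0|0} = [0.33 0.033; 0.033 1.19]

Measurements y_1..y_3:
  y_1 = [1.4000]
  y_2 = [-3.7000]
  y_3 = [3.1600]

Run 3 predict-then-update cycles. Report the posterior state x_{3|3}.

x_post = [0.8671, -0.6676]

step 1: x^-=[-0.8584, 1.0357]  P^-=[0.3031 -0.1658; -0.1658 0.9764]  S=[0.4141]  K=[0.7201; -0.3297]  nu=[2.2273]  x^+=[0.7454, 0.3013]  P^+=[0.0884 -0.0675; -0.0675 0.9314]
step 2: x^-=[0.5286, 0.3157]  P^-=[0.1738 -0.2030; -0.2030 0.7743]  S=[0.2823]  K=[0.5940; -0.6368]  nu=[-4.2381]  x^+=[-1.9889, 3.0146]  P^+=[0.0742 -0.0962; -0.0962 0.6598]
step 3: x^-=[-2.1741, 2.4033]  P^-=[0.1631 -0.1765; -0.1765 0.5741]  S=[0.2730]  K=[0.5780; -0.5836]  nu=[5.2620]  x^+=[0.8671, -0.6676]  P^+=[0.0719 -0.0845; -0.0845 0.4811]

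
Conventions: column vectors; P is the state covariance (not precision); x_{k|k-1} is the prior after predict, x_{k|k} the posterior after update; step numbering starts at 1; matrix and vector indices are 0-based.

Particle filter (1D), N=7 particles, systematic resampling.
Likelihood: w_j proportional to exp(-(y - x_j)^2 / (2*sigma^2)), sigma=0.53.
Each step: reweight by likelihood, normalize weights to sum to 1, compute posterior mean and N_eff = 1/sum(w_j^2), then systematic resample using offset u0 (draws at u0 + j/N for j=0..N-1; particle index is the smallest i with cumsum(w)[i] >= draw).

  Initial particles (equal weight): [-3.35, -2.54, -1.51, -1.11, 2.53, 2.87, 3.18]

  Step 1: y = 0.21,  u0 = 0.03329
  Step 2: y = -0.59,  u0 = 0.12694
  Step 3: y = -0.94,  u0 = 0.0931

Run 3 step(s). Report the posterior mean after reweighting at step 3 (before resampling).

step 1: w=[0.0000, 0.0000, 0.1028, 0.8957, 0.0014, 0.0001, 0.0000]  mean=-1.1459  Neff=1.2303  idx=[2, 3, 3, 3, 3, 3, 3]
step 2: w=[0.0564, 0.1573, 0.1573, 0.1573, 0.1573, 0.1573, 0.1573]  mean=-1.1326  Neff=6.5974  idx=[1, 2, 3, 4, 5, 5, 6]
step 3: w=[0.1429, 0.1429, 0.1429, 0.1429, 0.1429, 0.1429, 0.1429]  mean=-1.1100  Neff=7.0000  idx=[0, 1, 2, 3, 4, 5, 6]

post_mean = -1.1100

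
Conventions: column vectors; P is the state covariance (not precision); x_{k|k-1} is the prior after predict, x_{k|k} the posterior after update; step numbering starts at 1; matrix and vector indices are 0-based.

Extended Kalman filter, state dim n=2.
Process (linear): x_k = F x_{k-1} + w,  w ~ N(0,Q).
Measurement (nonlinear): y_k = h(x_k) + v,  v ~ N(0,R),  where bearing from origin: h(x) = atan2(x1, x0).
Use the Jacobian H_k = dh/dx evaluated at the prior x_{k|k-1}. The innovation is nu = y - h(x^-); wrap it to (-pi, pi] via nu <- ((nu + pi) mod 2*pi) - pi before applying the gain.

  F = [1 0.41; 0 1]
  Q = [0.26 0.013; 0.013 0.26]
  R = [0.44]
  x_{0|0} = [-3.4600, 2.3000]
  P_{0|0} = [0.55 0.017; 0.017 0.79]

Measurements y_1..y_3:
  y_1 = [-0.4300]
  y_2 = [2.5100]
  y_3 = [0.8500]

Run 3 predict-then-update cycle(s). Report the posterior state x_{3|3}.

step 1: x^-=[-2.5170, 2.3000]  P^-=[0.9567 0.3539; 0.3539 1.0500]  H_jac=[-0.1978 -0.2165]  S=[0.5570]  K=[-0.4774; -0.5339]  nu=[-2.8312]  x^+=[-1.1654, 3.8115]  P^+=[0.8298 0.2119; 0.2119 0.8913]
step 2: x^-=[0.3973, 3.8115]  P^-=[1.4134 0.5904; 0.5904 1.1513]  H_jac=[-0.2595 0.0271]  S=[0.5278]  K=[-0.6648; -0.2313]  nu=[1.0431]  x^+=[-0.2961, 3.5702]  P^+=[1.1801 0.5092; 0.5092 1.1230]
step 3: x^-=[1.1677, 3.5702]  P^-=[2.0465 0.9826; 0.9826 1.3830]  H_jac=[-0.2530 0.0828]  S=[0.5393]  K=[-0.8093; -0.2488]  nu=[-0.4047]  x^+=[1.4952, 3.6709]  P^+=[1.6932 0.8740; 0.8740 1.3496]

x_post = [1.4952, 3.6709]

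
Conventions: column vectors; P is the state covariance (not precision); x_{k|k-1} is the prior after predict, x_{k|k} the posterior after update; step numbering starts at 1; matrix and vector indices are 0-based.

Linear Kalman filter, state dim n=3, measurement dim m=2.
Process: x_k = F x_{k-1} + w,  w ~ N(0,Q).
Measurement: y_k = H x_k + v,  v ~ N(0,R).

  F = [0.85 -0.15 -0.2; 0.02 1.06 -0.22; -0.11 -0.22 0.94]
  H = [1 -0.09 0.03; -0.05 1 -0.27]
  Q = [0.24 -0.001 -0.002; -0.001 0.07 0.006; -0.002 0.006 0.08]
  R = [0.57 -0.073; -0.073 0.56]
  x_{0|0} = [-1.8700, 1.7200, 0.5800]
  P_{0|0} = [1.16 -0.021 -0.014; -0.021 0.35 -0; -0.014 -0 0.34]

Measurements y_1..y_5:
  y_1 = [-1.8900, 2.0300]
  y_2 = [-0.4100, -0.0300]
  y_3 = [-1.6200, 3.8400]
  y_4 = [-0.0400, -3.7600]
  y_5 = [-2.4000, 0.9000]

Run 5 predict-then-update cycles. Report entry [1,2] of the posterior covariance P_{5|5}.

P_post[1,2] = -0.0718

step 1: x^-=[-1.9635, 1.6582, 0.3725]  P^-=[1.1097 -0.0382 -0.1707; -0.0382 0.4794 -0.1465; -0.1707 -0.1465 0.4133]  S=[1.6814 -0.1749; -0.1749 1.1507]  K=[0.6652 0.0598; -0.0039 0.4521; -0.1106 -0.2337]  nu=[0.2116, 0.3742]  x^+=[-1.8004, 1.8265, 0.2616]  P^+=[0.3755 -0.0123 -0.0593; -0.0123 0.2436 -0.0343; -0.0593 -0.0343 0.3389]
step 2: x^-=[-1.8566, 1.8426, 0.0421]  P^-=[0.5515 -0.0120 -0.1360; -0.0120 0.3762 -0.1586; -0.1360 -0.1586 0.4216]  S=[1.1198 -0.1216; -0.1216 1.0515]  K=[0.4958 0.0546; -0.0019 0.3989; -0.1264 -0.2672]  nu=[1.6112, -1.9540]  x^+=[-1.1645, 1.0601, 0.3606]  P^+=[0.2797 -0.0098 -0.0674; -0.0098 0.2087 -0.0528; -0.0674 -0.0528 0.3368]
step 3: x^-=[-1.2210, 1.0211, 0.2338]  P^-=[0.4825 -0.0011 -0.1331; -0.0011 0.3458 -0.1699; -0.1331 -0.1699 0.4264]  S=[1.0489 -0.1059; -0.1059 1.0263]  K=[0.4622 0.0581; 0.0030 0.3820; -0.1289 -0.2845]  nu=[-0.3141, 2.8210]  x^+=[-1.2022, 2.0977, -0.5283]  P^+=[0.2607 -0.0066 -0.0684; -0.0066 0.1963 -0.0632; -0.0684 -0.0632 0.3337]
step 4: x^-=[-1.2309, 2.3157, -0.8258]  P^-=[0.4673 0.0053 -0.1315; 0.0053 0.3366 -0.1776; -0.1315 -0.1776 0.4275]  S=[1.0325 -0.0987; -0.0987 1.0207]  K=[0.4541 0.0610; 0.0067 0.3771; -0.1275 -0.2929]  nu=[1.4241, -6.3602]  x^+=[-0.9724, -0.0733, 0.8556]  P^+=[0.2560 -0.0044 -0.0674; -0.0044 0.1919 -0.0689; -0.0674 -0.0689 0.3305]
step 5: x^-=[-0.9867, -0.2854, 0.9274]  P^-=[0.4624 0.0087 -0.1296; 0.0087 0.3342 -0.1820; -0.1296 -0.1820 0.4266]  S=[1.0271 -0.0956; -0.0956 1.0204]  K=[0.4515 0.0625; 0.0089 0.3761; -0.1254 -0.2966]  nu=[-1.4668, 1.3865]  x^+=[-1.5623, 0.2231, 0.7001]  P^+=[0.2545 -0.0031 -0.0661; -0.0031 0.1904 -0.0718; -0.0661 -0.0718 0.3278]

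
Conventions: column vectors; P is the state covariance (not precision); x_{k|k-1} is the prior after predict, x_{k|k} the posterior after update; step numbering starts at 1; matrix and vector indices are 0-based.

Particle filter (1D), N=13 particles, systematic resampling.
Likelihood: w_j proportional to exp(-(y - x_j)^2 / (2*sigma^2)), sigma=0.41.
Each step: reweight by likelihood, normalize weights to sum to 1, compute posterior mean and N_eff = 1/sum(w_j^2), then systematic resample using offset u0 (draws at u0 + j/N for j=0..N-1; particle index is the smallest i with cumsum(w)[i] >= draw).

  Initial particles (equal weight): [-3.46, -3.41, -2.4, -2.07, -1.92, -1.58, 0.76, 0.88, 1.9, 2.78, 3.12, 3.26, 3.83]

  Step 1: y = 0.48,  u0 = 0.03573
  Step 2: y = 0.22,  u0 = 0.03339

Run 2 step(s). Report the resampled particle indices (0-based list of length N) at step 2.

resampled_idx = [0, 1, 2, 2, 3, 4, 5, 6, 7, 8, 9, 10, 12]

step 1: w=[0.0000, 0.0000, 0.0000, 0.0000, 0.0000, 0.0000, 0.5594, 0.4388, 0.0018, 0.0000, 0.0000, 0.0000, 0.0000]  mean=0.8147  Neff=1.9782  idx=[6, 6, 6, 6, 6, 6, 6, 7, 7, 7, 7, 7, 7]
step 2: w=[0.0917, 0.0917, 0.0917, 0.0917, 0.0917, 0.0917, 0.0917, 0.0597, 0.0597, 0.0597, 0.0597, 0.0597, 0.0597]  mean=0.8030  Neff=12.4660  idx=[0, 1, 2, 2, 3, 4, 5, 6, 7, 8, 9, 10, 12]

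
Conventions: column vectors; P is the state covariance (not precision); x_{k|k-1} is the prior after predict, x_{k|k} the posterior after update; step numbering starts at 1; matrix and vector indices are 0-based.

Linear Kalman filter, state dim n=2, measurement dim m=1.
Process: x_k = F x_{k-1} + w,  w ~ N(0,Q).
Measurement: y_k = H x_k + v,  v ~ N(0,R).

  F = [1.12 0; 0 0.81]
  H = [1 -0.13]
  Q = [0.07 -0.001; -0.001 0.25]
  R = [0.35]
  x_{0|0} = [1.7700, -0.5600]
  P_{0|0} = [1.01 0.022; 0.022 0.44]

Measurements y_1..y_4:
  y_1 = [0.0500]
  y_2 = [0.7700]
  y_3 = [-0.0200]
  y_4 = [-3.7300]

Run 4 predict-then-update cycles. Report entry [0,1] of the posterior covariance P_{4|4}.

step 1: x^-=[1.9824, -0.4536]  P^-=[1.3369 0.0190; 0.0190 0.5387]  S=[1.6911]  K=[0.7891; -0.0302]  nu=[-1.9914]  x^+=[0.4110, -0.3935]  P^+=[0.2839 0.0593; 0.0593 0.5371]
step 2: x^-=[0.4603, -0.3187]  P^-=[0.4261 0.0528; 0.0528 0.6024]  S=[0.7726]  K=[0.5427; -0.0331]  nu=[0.2683]  x^+=[0.6059, -0.3276]  P^+=[0.1986 0.0666; 0.0666 0.6016]
step 3: x^-=[0.6786, -0.2653]  P^-=[0.3191 0.0594; 0.0594 0.6447]  S=[0.6646]  K=[0.4686; -0.0367]  nu=[-0.7331]  x^+=[0.3351, -0.2385]  P^+=[0.1732 0.0709; 0.0709 0.6438]
step 4: x^-=[0.3753, -0.1932]  P^-=[0.2873 0.0633; 0.0633 0.6724]  S=[0.6322]  K=[0.4414; -0.0382]  nu=[-4.1304]  x^+=[-1.4479, -0.0355]  P^+=[0.1641 0.0739; 0.0739 0.6715]

P_post[0,1] = 0.0739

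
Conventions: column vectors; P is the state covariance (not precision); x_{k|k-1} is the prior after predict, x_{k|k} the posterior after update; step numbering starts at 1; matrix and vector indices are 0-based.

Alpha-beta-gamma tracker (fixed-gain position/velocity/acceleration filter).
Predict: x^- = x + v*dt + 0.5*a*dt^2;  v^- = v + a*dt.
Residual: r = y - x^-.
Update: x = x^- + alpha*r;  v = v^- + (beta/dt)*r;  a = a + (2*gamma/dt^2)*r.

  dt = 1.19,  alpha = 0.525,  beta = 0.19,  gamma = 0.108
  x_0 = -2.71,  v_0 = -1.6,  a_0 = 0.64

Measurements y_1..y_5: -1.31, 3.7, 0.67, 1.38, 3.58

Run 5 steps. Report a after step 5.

a_post = -0.5168

step 1: x_pred=-4.1608  r=2.8508  x^+=-2.6642  v^+=-0.3832  a^+=1.0748
step 2: x_pred=-2.3591  r=6.0591  x^+=0.8219  v^+=1.8633  a^+=1.9991
step 3: x_pred=4.4546  r=-3.7846  x^+=2.4677  v^+=3.6379  a^+=1.4218
step 4: x_pred=7.8035  r=-6.4235  x^+=4.4311  v^+=4.3042  a^+=0.4420
step 5: x_pred=9.8661  r=-6.2861  x^+=6.5659  v^+=3.8265  a^+=-0.5168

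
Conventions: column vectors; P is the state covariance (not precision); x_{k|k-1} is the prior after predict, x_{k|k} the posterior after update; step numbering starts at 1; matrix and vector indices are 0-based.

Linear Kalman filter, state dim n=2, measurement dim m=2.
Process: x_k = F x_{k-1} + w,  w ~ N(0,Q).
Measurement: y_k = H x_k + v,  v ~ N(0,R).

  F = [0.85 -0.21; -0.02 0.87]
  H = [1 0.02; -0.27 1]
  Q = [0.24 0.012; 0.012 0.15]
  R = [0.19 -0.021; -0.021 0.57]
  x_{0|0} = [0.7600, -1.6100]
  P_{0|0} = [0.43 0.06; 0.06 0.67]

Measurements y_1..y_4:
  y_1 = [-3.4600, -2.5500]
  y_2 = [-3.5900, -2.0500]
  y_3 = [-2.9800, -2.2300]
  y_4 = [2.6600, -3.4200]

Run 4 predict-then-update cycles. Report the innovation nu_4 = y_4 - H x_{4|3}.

step 1: x^-=[0.9841, -1.4159]  P^-=[0.5588 -0.0731; -0.0731 0.6552]  S=[0.7461 -0.2315; -0.2315 1.3054]  K=[0.7341 -0.0414; 0.0847 0.5320]  nu=[-4.4158, -0.8684]  x^+=[-2.2217, -2.2517]  P^+=[0.1404 -0.0011; -0.0011 0.3012]
step 2: x^-=[-1.4156, -1.9146]  P^-=[0.3551 -0.0462; -0.0462 0.3781]  S=[0.5434 -0.1553; -0.1553 0.9989]  K=[0.6395 -0.0428; 0.0424 0.3976]  nu=[-2.1362, -0.5176]  x^+=[-2.7595, -2.2110]  P^+=[0.1225 -0.0048; -0.0048 0.2244]
step 3: x^-=[-1.8813, -1.8684]  P^-=[0.3401 -0.0346; -0.0346 0.3201]  S=[0.5289 -0.1409; -0.1409 0.9336]  K=[0.6311 -0.0402; 0.0423 0.3593]  nu=[-1.0614, -0.8695]  x^+=[-2.5161, -2.2257]  P^+=[0.1208 -0.0036; -0.0036 0.2029]
step 4: x^-=[-1.6713, -1.8860]  P^-=[0.3375 -0.0298; -0.0298 0.3038]  S=[0.5264 -0.1357; -0.1357 0.9145]  K=[0.6300 -0.0387; 0.0446 0.3476]  nu=[4.3690, -1.9852]  x^+=[1.1581, -2.3814]  P^+=[0.1206 -0.0028; -0.0028 0.1964]

innov = [4.3690, -1.9852]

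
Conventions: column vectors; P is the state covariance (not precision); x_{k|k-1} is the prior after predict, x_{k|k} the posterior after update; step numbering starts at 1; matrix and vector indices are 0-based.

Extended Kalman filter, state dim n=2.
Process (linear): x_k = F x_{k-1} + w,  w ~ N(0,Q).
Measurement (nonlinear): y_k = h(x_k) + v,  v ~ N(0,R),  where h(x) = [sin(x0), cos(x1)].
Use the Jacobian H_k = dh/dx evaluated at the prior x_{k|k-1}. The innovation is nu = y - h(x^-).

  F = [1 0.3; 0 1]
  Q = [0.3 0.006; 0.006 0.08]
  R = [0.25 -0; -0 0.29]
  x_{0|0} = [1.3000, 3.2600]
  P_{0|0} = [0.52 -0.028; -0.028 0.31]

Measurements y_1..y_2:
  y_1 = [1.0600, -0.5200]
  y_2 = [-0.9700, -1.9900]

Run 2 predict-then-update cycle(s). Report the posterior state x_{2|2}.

x_post = [3.8005, 3.2340]

step 1: x^-=[2.2780, 3.2600]  P^-=[0.8311 0.0710; 0.0710 0.3900]  H_jac=[-0.6497 0.0000; 0.0000 0.1181]  S=[0.6008 -0.0054; -0.0054 0.2954]  K=[-0.8986 0.0118; -0.0754 0.1545]  nu=[0.2998, 0.4730]  x^+=[2.0142, 3.3105]  P^+=[0.3458 0.0290; 0.0290 0.3794]
step 2: x^-=[3.0073, 3.3105]  P^-=[0.6973 0.1488; 0.1488 0.4594]  H_jac=[-0.9910 0.0000; 0.0000 0.1681]  S=[0.9348 -0.0248; -0.0248 0.3030]  K=[-0.7386 0.0221; -0.1513 0.2425]  nu=[-1.1039, -1.0042]  x^+=[3.8005, 3.2340]  P^+=[0.1863 0.0382; 0.0382 0.4184]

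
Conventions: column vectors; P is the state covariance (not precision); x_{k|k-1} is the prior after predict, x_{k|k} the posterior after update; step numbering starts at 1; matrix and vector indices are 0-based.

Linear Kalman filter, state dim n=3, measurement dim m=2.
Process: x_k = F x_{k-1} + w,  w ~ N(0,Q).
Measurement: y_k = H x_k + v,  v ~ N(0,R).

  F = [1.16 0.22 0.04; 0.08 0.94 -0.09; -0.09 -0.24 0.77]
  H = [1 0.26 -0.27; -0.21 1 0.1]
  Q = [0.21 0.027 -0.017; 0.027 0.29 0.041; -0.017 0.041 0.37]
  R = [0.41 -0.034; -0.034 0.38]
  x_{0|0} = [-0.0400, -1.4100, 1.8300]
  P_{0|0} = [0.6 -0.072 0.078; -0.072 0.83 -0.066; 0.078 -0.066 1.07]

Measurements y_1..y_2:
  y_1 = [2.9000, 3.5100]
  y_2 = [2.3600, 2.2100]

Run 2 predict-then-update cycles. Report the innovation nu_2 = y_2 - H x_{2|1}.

innov = [-0.9342, 0.2072]

step 1: x^-=[-0.2834, -1.4933, 1.7511]  P^-=[1.0286 0.1616 -0.0102; 0.1616 1.0351 -0.2610; -0.0102 -0.2610 1.0675]  S=[1.7126 0.2052; 0.2052 1.3515]  K=[0.6434 -0.1387; 0.2101 0.6896; -0.2041 -0.0816]  nu=[4.0445, 4.7687]  x^+=[1.6574, 2.6447, 0.5366]  P^+=[0.3303 -0.0256 0.2044; -0.0256 0.2574 -0.0792; 0.2044 -0.0792 0.9804]
step 2: x^-=[2.5259, 2.5703, -0.3707]  P^-=[0.6730 0.0569 0.1419; 0.0569 0.5341 -0.1295; 0.1419 -0.1295 0.9686]  S=[1.1609 0.0450; 0.0450 0.8977]  K=[0.5636 -0.1065; 0.1771 0.5584; -0.1296 -0.0631]  nu=[-0.9342, 0.2072]  x^+=[1.9772, 2.5205, -0.2627]  P^+=[0.2995 -0.0189 0.2217; -0.0189 0.2089 -0.0675; 0.2217 -0.0675 0.9448]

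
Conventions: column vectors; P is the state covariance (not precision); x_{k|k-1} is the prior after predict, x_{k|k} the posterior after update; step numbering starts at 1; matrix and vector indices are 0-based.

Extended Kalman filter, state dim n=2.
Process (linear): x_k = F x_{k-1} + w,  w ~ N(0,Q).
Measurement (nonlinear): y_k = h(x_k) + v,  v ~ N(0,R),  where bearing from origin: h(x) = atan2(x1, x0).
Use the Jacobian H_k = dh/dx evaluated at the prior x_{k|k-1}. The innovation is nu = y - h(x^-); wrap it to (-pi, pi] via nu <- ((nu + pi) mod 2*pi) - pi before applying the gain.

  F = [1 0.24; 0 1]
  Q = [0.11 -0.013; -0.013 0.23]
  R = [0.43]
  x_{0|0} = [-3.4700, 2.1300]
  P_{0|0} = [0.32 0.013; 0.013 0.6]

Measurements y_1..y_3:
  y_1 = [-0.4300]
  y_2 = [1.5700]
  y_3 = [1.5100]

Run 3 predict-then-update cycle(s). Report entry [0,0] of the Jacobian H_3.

H_jac[0,0] = -0.2786

step 1: x^-=[-2.9588, 2.1300]  P^-=[0.4708 0.1440; 0.1440 0.8300]  H_jac=[-0.1603 -0.2226]  S=[0.4935]  K=[-0.2178; -0.4212]  nu=[-2.9476]  x^+=[-2.3167, 3.3714]  P^+=[0.4474 0.0987; 0.0987 0.7425]
step 2: x^-=[-1.5075, 3.3714]  P^-=[0.6475 0.2639; 0.2639 0.9725]  H_jac=[-0.2472 -0.1105]  S=[0.4959]  K=[-0.3816; -0.3483]  nu=[-0.4213]  x^+=[-1.3468, 3.5182]  P^+=[0.5753 0.1980; 0.1980 0.9123]
step 3: x^-=[-0.5024, 3.5182]  P^-=[0.8329 0.4040; 0.4040 1.1423]  H_jac=[-0.2786 -0.0398]  S=[0.5054]  K=[-0.4909; -0.3126]  nu=[-0.2026]  x^+=[-0.4029, 3.5815]  P^+=[0.7111 0.3264; 0.3264 1.0929]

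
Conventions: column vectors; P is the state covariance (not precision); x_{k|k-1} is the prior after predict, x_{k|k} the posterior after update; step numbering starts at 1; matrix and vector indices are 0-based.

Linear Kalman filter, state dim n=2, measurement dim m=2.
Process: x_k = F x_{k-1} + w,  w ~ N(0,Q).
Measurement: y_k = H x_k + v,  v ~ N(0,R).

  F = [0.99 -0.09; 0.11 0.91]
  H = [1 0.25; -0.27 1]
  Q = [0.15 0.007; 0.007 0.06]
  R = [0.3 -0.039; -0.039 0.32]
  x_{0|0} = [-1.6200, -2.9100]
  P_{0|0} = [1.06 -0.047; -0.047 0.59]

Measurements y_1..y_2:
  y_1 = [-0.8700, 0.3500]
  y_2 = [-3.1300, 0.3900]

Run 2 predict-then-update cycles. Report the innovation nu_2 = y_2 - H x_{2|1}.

step 1: x^-=[-1.3419, -2.8263]  P^-=[1.2021 0.0322; 0.0322 0.5520]  S=[1.5527 -0.1955; -0.1955 0.9422]  K=[0.7602 -0.1525; 0.1871 0.6154]  nu=[1.1785, 2.8140]  x^+=[-0.8753, -0.8739]  P^+=[0.2376 -0.0143; -0.0143 0.1858]
step 2: x^-=[-0.7878, -0.8916]  P^-=[0.3869 0.0049; 0.0049 0.2139]  S=[0.7027 -0.0854; -0.0854 0.5594]  K=[0.5407 -0.0954; 0.1317 0.4000]  nu=[-2.1193, 1.0688]  x^+=[-2.0358, -0.7431]  P^+=[0.1675 -0.0064; -0.0064 0.1211]

innov = [-2.1193, 1.0688]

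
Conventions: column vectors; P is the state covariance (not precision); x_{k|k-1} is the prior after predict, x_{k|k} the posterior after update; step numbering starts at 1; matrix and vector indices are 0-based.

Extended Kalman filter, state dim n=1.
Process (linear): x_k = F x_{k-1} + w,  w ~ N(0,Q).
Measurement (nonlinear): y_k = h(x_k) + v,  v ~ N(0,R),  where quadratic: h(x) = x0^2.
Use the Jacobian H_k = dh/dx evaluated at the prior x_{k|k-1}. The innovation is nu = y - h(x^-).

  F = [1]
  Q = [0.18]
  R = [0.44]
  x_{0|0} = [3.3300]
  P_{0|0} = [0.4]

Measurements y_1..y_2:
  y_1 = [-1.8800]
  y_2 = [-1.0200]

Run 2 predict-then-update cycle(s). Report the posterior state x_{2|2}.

step 1: x^-=[3.3300]  P^-=[0.5800]  H_jac=[6.6600]  S=[26.1662]  K=[0.1476]  nu=[-12.9689]  x^+=[1.4155]  P^+=[0.0098]
step 2: x^-=[1.4155]  P^-=[0.1898]  H_jac=[2.8309]  S=[1.9607]  K=[0.2740]  nu=[-3.0235]  x^+=[0.5871]  P^+=[0.0426]

x_post = [0.5871]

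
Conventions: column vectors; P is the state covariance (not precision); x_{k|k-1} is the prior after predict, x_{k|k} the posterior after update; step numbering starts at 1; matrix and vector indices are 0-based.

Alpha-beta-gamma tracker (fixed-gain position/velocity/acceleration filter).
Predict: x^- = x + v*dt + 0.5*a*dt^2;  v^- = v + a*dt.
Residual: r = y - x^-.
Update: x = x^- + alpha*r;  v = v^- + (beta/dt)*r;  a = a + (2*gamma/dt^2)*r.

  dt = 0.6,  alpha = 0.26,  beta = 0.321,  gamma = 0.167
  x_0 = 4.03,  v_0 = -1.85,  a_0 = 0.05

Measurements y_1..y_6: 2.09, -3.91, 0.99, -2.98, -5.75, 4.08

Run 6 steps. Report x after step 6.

step 1: x_pred=2.9290  r=-0.8390  x^+=2.7109  v^+=-2.2689  a^+=-0.7284
step 2: x_pred=1.2184  r=-5.1284  x^+=-0.1150  v^+=-5.4496  a^+=-5.4864
step 3: x_pred=-4.3723  r=5.3623  x^+=-2.9781  v^+=-5.8727  a^+=-0.5114
step 4: x_pred=-6.5937  r=3.6137  x^+=-5.6542  v^+=-4.2462  a^+=2.8413
step 5: x_pred=-7.6904  r=1.9404  x^+=-7.1859  v^+=-1.5032  a^+=4.6416
step 6: x_pred=-7.2524  r=11.3324  x^+=-4.3060  v^+=7.3446  a^+=15.1555

x_post = -4.3060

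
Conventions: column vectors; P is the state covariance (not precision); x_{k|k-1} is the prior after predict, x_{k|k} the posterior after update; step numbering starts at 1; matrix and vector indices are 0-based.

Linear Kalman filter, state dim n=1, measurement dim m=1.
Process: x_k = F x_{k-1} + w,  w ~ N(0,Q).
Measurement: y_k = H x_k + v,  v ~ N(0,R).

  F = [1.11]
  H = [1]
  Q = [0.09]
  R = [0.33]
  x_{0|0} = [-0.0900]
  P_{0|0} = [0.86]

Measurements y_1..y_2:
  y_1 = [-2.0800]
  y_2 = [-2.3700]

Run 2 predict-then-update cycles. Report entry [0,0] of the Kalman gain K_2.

K[0,0] = 0.5516

step 1: x^-=[-0.0999]  P^-=[1.1496]  S=[1.4796]  K=[0.7770]  nu=[-1.9801]  x^+=[-1.6384]  P^+=[0.2564]
step 2: x^-=[-1.8186]  P^-=[0.4059]  S=[0.7359]  K=[0.5516]  nu=[-0.5514]  x^+=[-2.1227]  P^+=[0.1820]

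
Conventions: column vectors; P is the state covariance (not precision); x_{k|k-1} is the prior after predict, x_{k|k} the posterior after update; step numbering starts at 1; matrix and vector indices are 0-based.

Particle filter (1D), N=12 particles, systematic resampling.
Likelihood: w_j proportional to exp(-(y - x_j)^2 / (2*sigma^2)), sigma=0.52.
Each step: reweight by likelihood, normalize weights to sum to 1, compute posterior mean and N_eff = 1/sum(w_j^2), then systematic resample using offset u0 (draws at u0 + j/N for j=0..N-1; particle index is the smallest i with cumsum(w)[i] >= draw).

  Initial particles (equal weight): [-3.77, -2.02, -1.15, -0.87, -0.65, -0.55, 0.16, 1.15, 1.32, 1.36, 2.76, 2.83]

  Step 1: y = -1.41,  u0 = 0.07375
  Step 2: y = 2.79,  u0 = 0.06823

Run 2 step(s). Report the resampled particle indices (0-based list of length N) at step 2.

step 1: w=[0.0000, 0.1950, 0.3424, 0.2263, 0.1334, 0.0988, 0.0041, 0.0000, 0.0000, 0.0000, 0.0000, 0.0000]  mean=-1.1250  Neff=4.2724  idx=[1, 1, 2, 2, 2, 2, 3, 3, 3, 4, 5, 5]
step 2: w=[0.0000, 0.0000, 0.0001, 0.0001, 0.0001, 0.0001, 0.0068, 0.0068, 0.0068, 0.1223, 0.4284, 0.4284]  mean=-0.5691  Neff=2.6170  idx=[9, 10, 10, 10, 10, 10, 10, 11, 11, 11, 11, 11]

resampled_idx = [9, 10, 10, 10, 10, 10, 10, 11, 11, 11, 11, 11]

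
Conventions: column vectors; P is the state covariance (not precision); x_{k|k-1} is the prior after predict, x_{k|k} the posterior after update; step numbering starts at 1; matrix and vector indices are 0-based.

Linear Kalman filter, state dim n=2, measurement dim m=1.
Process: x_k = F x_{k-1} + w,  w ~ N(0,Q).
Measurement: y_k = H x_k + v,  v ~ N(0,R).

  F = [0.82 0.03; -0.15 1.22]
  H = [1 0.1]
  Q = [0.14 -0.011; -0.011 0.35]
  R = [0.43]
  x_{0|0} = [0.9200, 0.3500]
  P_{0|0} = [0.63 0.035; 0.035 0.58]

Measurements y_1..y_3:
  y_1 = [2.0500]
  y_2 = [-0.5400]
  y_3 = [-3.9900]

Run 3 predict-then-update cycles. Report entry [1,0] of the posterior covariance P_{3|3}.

step 1: x^-=[0.7649, 0.2890]  P^-=[0.5659 -0.0324; -0.0324 1.2146]  S=[1.0015]  K=[0.5618; 0.0889]  nu=[1.2562]  x^+=[1.4706, 0.4007]  P^+=[0.2498 -0.0824; -0.0824 1.2067]
step 2: x^-=[1.2179, 0.2683]  P^-=[0.3050 -0.0797; -0.0797 2.1819]  S=[0.7409]  K=[0.4009; 0.1870]  nu=[-1.7847]  x^+=[0.5024, -0.0654]  P^+=[0.1859 -0.1352; -0.1352 2.1560]
step 3: x^-=[0.4100, -0.1552]  P^-=[0.2603 -0.0896; -0.0896 3.6126]  S=[0.7085]  K=[0.3547; 0.3834]  nu=[-4.3845]  x^+=[-1.1454, -1.8363]  P^+=[0.1711 -0.1860; -0.1860 3.5084]

P_post[1,0] = -0.1860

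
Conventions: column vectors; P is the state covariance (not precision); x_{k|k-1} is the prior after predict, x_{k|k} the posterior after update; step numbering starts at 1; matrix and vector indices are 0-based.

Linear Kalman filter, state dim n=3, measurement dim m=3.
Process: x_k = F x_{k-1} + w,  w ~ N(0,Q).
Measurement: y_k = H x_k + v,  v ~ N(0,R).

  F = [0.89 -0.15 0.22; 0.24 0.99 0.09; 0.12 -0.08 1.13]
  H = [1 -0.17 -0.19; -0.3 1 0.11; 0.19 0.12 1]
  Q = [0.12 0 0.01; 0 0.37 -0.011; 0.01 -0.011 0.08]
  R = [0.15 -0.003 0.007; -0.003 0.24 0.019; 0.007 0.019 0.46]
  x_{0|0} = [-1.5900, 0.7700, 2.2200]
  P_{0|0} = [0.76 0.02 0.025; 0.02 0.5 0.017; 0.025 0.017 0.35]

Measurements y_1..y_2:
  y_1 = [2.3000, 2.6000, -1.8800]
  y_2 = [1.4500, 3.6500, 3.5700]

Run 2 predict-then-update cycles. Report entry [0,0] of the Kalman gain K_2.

step 1: x^-=[-1.0422, 0.5805, 2.2562]  P^-=[0.7535 0.1187 0.2050; 0.1187 0.9203 0.0348; 0.2050 0.0348 0.5444]  S=[0.8337 -0.2451 0.2293; -0.2451 1.1576 0.1427; 0.2293 0.1427 1.1365]  K=[0.8175 0.0822 0.1437; 0.1805 0.8045 0.0102; -0.0452 -0.0465 0.5319]  nu=[3.8696, 1.4587, -4.0078]  x^+=[1.6652, 2.4117, -0.1182]  P^+=[0.1408 0.0579 0.0397; 0.0579 0.2118 -0.0152; 0.0397 -0.0152 0.2378]
step 2: x^-=[1.0943, 2.7766, -0.1267]  P^-=[0.2489 0.0544 0.1253; 0.0544 0.6141 0.0006; 0.1253 0.0006 0.3994]  S=[0.3649 -0.1124 0.0913; -0.1124 0.8405 0.0964; 0.0913 0.0964 0.9274]  K=[0.5753 0.0542 0.1309; 0.0829 0.7214 0.0081; 0.0065 -0.0437 0.4603]  nu=[0.8037, 1.2156, 3.1555]  x^+=[2.0355, 3.7456, 1.2778]  P^+=[0.1016 0.0397 0.0412; 0.0397 0.1863 -0.0119; 0.0412 -0.0119 0.2045]

K[0,0] = 0.5753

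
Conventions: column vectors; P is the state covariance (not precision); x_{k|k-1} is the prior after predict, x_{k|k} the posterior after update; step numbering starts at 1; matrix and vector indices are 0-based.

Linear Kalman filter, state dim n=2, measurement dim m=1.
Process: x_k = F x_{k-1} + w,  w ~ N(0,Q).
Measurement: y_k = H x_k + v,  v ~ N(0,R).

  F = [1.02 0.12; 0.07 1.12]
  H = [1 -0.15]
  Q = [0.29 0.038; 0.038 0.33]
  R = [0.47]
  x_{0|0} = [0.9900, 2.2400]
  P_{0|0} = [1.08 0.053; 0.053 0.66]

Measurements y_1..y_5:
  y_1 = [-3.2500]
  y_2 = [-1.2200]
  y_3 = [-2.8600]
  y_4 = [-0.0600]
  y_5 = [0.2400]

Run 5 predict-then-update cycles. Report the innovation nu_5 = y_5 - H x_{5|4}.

step 1: x^-=[1.2786, 2.5781]  P^-=[1.4361 0.2648; 0.2648 1.1715]  S=[1.8530]  K=[0.7536; 0.0481]  nu=[-4.1419]  x^+=[-1.8426, 2.3790]  P^+=[0.3838 0.1977; 0.1977 1.1672]
step 2: x^-=[-1.5940, 2.5355]  P^-=[0.7545 0.4498; 0.4498 1.8270]  S=[1.1307]  K=[0.6076; 0.1554]  nu=[0.7543]  x^+=[-1.1356, 2.6527]  P^+=[0.3370 0.3430; 0.3430 1.7997]
step 3: x^-=[-0.8400, 2.8915]  P^-=[0.7505 0.6987; 0.6987 2.6430]  S=[1.0704]  K=[0.6033; 0.2823]  nu=[-1.5862]  x^+=[-1.7970, 2.4437]  P^+=[0.3610 0.5164; 0.5164 2.5577]
step 4: x^-=[-1.5397, 2.6111]  P^-=[0.8288 1.0017; 1.0017 3.6211]  S=[1.0798]  K=[0.6284; 0.4247]  nu=[1.8713]  x^+=[-0.3637, 3.4059]  P^+=[0.4024 0.7136; 0.7136 3.4263]
step 5: x^-=[0.0378, 3.7891]  P^-=[0.9327 1.3484; 1.3484 4.7419]  S=[1.1048]  K=[0.6611; 0.5767]  nu=[0.7706]  x^+=[0.5472, 4.2335]  P^+=[0.4498 0.9272; 0.9272 4.3745]

innov = [0.7706]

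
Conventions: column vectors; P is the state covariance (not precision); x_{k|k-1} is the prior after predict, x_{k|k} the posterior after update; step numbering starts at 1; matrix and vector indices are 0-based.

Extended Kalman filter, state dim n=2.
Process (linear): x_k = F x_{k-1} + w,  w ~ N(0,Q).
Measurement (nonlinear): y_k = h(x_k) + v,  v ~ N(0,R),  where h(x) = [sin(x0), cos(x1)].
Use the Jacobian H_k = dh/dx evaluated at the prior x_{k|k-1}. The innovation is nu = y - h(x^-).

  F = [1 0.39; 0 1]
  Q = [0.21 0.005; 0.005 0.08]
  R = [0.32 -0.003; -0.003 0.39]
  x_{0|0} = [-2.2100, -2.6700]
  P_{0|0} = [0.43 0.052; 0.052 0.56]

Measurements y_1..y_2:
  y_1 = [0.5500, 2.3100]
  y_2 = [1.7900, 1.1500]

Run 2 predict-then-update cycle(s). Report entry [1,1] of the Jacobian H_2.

H_jac[1,1] = 0.9020

step 1: x^-=[-3.2513, -2.6700]  P^-=[0.7657 0.2754; 0.2754 0.6400]  H_jac=[-0.9940 0.0000; 0.0000 0.4543]  S=[1.0766 -0.1274; -0.1274 0.5221]  K=[-0.6988 0.0692; -0.1940 0.5096]  nu=[0.4405, 3.2008]  x^+=[-3.3378, -1.1244]  P^+=[0.2252 0.0640; 0.0640 0.4387]
step 2: x^-=[-3.7763, -1.1244]  P^-=[0.5518 0.2401; 0.2401 0.5187]  H_jac=[-0.8053 0.0000; 0.0000 0.9020]  S=[0.6778 -0.1774; -0.1774 0.8120]  K=[-0.6213 0.1310; -0.1426 0.5450]  nu=[1.1971, 0.7183]  x^+=[-4.4259, -0.9036]  P^+=[0.2474 0.0587; 0.0587 0.2361]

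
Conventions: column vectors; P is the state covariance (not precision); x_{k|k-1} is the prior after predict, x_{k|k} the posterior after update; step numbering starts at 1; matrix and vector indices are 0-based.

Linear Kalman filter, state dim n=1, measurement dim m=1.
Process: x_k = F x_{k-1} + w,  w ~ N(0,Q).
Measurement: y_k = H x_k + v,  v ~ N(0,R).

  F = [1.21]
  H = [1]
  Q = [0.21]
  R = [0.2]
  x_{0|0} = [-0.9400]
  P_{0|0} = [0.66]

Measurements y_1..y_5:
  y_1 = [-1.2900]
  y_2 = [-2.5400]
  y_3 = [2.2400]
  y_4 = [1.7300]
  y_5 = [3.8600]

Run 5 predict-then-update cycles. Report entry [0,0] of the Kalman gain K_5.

K[0,0] = 0.6702

step 1: x^-=[-1.1374]  P^-=[1.1763]  S=[1.3763]  K=[0.8547]  nu=[-0.1526]  x^+=[-1.2678]  P^+=[0.1709]
step 2: x^-=[-1.5341]  P^-=[0.4603]  S=[0.6603]  K=[0.6971]  nu=[-1.0059]  x^+=[-2.2353]  P^+=[0.1394]
step 3: x^-=[-2.7047]  P^-=[0.4141]  S=[0.6141]  K=[0.6743]  nu=[4.9447]  x^+=[0.6297]  P^+=[0.1349]
step 4: x^-=[0.7619]  P^-=[0.4075]  S=[0.6075]  K=[0.6708]  nu=[0.9681]  x^+=[1.4113]  P^+=[0.1342]
step 5: x^-=[1.7076]  P^-=[0.4064]  S=[0.6064]  K=[0.6702]  nu=[2.1524]  x^+=[3.1501]  P^+=[0.1340]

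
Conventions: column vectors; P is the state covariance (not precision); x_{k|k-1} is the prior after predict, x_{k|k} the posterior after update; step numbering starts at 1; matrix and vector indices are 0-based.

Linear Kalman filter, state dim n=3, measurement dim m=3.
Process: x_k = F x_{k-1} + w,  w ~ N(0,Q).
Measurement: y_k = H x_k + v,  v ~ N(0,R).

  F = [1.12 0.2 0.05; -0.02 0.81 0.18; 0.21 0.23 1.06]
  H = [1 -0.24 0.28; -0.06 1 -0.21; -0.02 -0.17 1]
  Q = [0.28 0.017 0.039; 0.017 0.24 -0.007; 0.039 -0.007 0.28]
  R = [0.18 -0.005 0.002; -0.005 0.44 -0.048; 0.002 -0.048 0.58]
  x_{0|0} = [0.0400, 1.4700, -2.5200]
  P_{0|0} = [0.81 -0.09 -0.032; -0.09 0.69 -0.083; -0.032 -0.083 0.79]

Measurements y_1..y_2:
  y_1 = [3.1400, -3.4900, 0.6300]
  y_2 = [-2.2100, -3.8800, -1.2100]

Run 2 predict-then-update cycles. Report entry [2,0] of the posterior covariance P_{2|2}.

P_post[2,0] = -0.0409

step 1: x^-=[0.2128, 0.7363, -2.3247]  P^-=[1.2801 0.0237 0.2193; 0.0237 0.6976 0.1788; 0.2193 0.1788 1.1765]  S=[1.6799 -0.2850 0.4970; -0.2850 1.1217 -0.2394; 0.4970 -0.2394 1.7077]  K=[0.8483 0.1012 -0.1216; 0.0140 0.6158 0.1172; 0.1267 0.0973 0.6453]  nu=[3.7548, -4.7017, 3.0841]  x^+=[2.5471, -1.7446, -0.3164]  P^+=[0.1800 0.0438 -0.0627; 0.0438 0.2863 0.0880; -0.0627 0.0880 0.3836]
step 2: x^-=[2.4880, -1.5210, -0.2017]  P^-=[0.5326 0.0965 0.0726; 0.0965 0.4651 0.2042; 0.0726 0.2042 0.7533]  S=[0.7653 -0.0440 0.2187; -0.0440 0.8447 -0.0781; 0.2187 -0.0781 1.2753]  K=[0.7209 0.0883 -0.0826; 0.0500 0.5066 0.1191; 0.1577 0.1076 0.5419]  nu=[-5.0066, -2.2520, -1.2171]  x^+=[-1.2193, -3.0572, -1.8932]  P^+=[0.1501 0.0396 -0.0409; 0.0396 0.2374 0.0860; -0.0409 0.0860 0.3232]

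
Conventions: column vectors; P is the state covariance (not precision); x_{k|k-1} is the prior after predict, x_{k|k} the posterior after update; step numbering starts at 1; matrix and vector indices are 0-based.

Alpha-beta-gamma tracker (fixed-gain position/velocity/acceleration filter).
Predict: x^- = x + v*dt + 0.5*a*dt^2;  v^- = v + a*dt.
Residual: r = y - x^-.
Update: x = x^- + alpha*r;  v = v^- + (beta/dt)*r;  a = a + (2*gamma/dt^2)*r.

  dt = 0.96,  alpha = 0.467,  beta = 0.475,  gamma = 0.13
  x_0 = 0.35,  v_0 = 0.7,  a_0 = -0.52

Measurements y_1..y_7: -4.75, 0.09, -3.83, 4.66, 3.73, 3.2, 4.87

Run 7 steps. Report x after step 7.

x_post = 9.0681

step 1: x_pred=0.7824  r=-5.5324  x^+=-1.8012  v^+=-2.5366  a^+=-2.0808
step 2: x_pred=-5.1952  r=5.2852  x^+=-2.7270  v^+=-1.9191  a^+=-0.5897
step 3: x_pred=-4.8411  r=1.0111  x^+=-4.3689  v^+=-1.9850  a^+=-0.3045
step 4: x_pred=-6.4148  r=11.0748  x^+=-1.2429  v^+=3.2024  a^+=2.8199
step 5: x_pred=3.1309  r=0.5991  x^+=3.4107  v^+=6.2060  a^+=2.9889
step 6: x_pred=10.7457  r=-7.5457  x^+=7.2218  v^+=5.3418  a^+=0.8601
step 7: x_pred=12.7463  r=-7.8763  x^+=9.0681  v^+=2.2704  a^+=-1.3619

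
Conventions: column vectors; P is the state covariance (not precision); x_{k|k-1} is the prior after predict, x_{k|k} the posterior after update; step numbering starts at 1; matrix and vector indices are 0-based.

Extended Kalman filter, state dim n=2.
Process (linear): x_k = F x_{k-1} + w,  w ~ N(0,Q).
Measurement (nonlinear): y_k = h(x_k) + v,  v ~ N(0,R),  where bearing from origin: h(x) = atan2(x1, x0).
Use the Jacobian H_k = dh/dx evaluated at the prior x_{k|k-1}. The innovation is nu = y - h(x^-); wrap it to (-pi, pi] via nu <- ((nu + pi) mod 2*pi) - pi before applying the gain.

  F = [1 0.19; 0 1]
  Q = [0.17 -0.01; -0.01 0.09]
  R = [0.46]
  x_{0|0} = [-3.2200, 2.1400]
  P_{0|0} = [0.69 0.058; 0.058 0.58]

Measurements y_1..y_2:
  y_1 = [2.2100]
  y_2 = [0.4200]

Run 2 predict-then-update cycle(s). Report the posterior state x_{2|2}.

x_post = [-1.3337, 2.9251]

step 1: x^-=[-2.8134, 2.1400]  P^-=[0.9030 0.1582; 0.1582 0.6700]  H_jac=[-0.1713 -0.2252]  S=[0.5327]  K=[-0.3572; -0.3341]  nu=[-0.2813]  x^+=[-2.7129, 2.2340]  P^+=[0.8350 0.0946; 0.0946 0.6105]
step 2: x^-=[-2.2885, 2.2340]  P^-=[1.0630 0.2006; 0.2006 0.7005]  H_jac=[-0.2184 -0.2238]  S=[0.5654]  K=[-0.4901; -0.3547]  nu=[-1.9482]  x^+=[-1.3337, 2.9251]  P^+=[0.9272 0.1023; 0.1023 0.6294]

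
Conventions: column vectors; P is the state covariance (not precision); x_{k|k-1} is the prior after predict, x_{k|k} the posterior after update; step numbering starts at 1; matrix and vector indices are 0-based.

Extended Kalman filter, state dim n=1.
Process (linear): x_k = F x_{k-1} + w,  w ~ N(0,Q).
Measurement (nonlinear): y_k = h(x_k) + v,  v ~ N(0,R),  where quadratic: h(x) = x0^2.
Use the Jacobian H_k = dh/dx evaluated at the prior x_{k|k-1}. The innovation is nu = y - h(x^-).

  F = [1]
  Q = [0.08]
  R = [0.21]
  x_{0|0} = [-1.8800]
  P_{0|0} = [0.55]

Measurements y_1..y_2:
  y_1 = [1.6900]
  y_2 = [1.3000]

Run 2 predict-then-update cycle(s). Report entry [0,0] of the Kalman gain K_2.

K[0,0] = -0.2782

step 1: x^-=[-1.8800]  P^-=[0.6300]  H_jac=[-3.7600]  S=[9.1167]  K=[-0.2598]  nu=[-1.8444]  x^+=[-1.4008]  P^+=[0.0145]
step 2: x^-=[-1.4008]  P^-=[0.0945]  H_jac=[-2.8015]  S=[0.9518]  K=[-0.2782]  nu=[-0.6621]  x^+=[-1.2166]  P^+=[0.0209]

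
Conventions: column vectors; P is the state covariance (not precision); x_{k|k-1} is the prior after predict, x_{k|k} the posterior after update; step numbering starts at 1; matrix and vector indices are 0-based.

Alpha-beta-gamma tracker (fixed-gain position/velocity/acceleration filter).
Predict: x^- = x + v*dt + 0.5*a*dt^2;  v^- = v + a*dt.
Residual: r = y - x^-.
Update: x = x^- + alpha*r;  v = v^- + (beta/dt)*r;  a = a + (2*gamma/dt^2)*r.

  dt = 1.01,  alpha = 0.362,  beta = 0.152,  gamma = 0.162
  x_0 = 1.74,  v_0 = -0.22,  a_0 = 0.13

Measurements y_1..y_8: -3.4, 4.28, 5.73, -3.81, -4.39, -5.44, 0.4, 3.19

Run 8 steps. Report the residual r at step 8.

step 1: x_pred=1.5841  r=-4.9841  x^+=-0.2201  v^+=-0.8388  a^+=-1.4530
step 2: x_pred=-1.8084  r=6.0884  x^+=0.3956  v^+=-1.3901  a^+=0.4808
step 3: x_pred=-0.7632  r=6.4932  x^+=1.5874  v^+=0.0727  a^+=2.5431
step 4: x_pred=2.9579  r=-6.7679  x^+=0.5079  v^+=1.6227  a^+=0.3935
step 5: x_pred=2.3475  r=-6.7375  x^+=-0.0915  v^+=1.0062  a^+=-1.7464
step 6: x_pred=0.0340  r=-5.4740  x^+=-1.9476  v^+=-1.5815  a^+=-3.4851
step 7: x_pred=-5.3225  r=5.7225  x^+=-3.2510  v^+=-4.2402  a^+=-1.6675
step 8: x_pred=-8.3841  r=11.5741  x^+=-4.1943  v^+=-4.1826  a^+=2.0086

resid = 11.5741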